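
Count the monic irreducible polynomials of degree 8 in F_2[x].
There are 30 monic irreducible polynomials of degree 8 over F_2

Each element of F_{2^8} that lies in no proper subfield is a root of exactly one monic irreducible of degree 8 over F_2, and each such polynomial has 8 distinct roots in F_{2^8}. By Möbius inversion the count is N_2(8) = (1/8) Σ_{d|8} μ(8/d) · 2^d = (1/8)(μ(8)·2^1 + μ(4)·2^2 + μ(2)·2^4 + μ(1)·2^8) = 240/8 = 30.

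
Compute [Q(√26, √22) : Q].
[Q(√26, √22) : Q] = 4

[Q(√26):Q] = 2 (min poly x^2 - 26, irreducible since 26 is squarefree > 1). For the top step, suppose √22 ∈ Q(√26), say √22 = c + d√26 with c, d ∈ Q. Squaring: 22 = c^2 + 26d^2 + 2cd√26. Since √26 ∉ Q this forces 2cd = 0. If d = 0 then √22 = c ∈ Q, contradicting 22 squarefree > 1. If c = 0 then 22 = 26d^2, so 26·22 = (26d)^2 is a perfect square in Q — but 26·22 = 572 is not a perfect square (since 26 and 22 are distinct squarefree integers). Contradiction. Hence √22 ∉ Q(√26), so x^2 - 22 stays irreducible over Q(√26) and [Q(√26, √22) : Q(√26)] = 2. By the tower law, [Q(√26, √22) : Q] = 2 · 2 = 4.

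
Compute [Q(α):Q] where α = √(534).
[Q(α):Q] = 2

[Q(α):Q] equals the degree of the minimal polynomial of α. Here α^2 = 534 and x^2 - 534 is irreducible (d = 534 is squarefree, ≠ 1, hence not a square), so deg(m_α) = 2. Thus [Q(α):Q] = 2.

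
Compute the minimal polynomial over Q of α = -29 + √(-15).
m_α(x) = x^2 + 58x + 856

From α + 29 = √(-15), squaring gives (α + 29)^2 = -15, i.e. α^2 + 58α + 841 = -15, so α^2 + 58α + 856 = 0. The discriminant of x^2 + 58x + 856 is (58)^2 - 4·(856) = 3364 - 3424 = -60, and 4·(-15) is not a perfect square in Q since -15 is squarefree and ≠ 1. Hence x^2 + 58x + 856 is irreducible over Q and is the minimal polynomial of α.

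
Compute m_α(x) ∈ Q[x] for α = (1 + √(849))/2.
m_α(x) = x^2 - x - 212

From 2α - 1 = √(849), squaring gives (2α - 1)^2 = 849, i.e. 4α^2 - 4α + 1 = 849, so α^2 - α + (1 - 849)/4 = 0. Since 849 ≡ 1 (mod 4), (1 - 849)/4 = -212 ∈ Z. The polynomial x^2 - x - 212 has discriminant 1 - 4·(-212) = 849, which is not a perfect square in Q (d = 849 is squarefree and ≠ 1), so x^2 - x - 212 is irreducible over Q. It is the minimal polynomial of α.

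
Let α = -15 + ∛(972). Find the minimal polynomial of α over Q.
m_α(x) = x^3 + 45x^2 + 675x + 2403

Set β = α + 15 = ∛(972), so β^3 = 972. Then (α + 15)^3 - 972 = 0, i.e. α is a root of g(x) = (x + 15)^3 - 972 = x^3 + 45x^2 + 675x + 2403. Since g(x) = h(x + 15) where h(x) = x^3 - 972, and h is irreducible over Q (because 972 is not a perfect cube, so h has no rational root, and a monic cubic with no rational root is irreducible), g is also irreducible (irreducibility is preserved under the substitution x → x + 15). Hence m_α(x) = x^3 + 45x^2 + 675x + 2403.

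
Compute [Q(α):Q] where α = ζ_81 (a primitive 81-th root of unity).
[Q(α):Q] = 54

The minimal polynomial of ζ_81 over Q is the 81-th cyclotomic polynomial Φ_81(x), which is irreducible over Q and has degree φ(81) = 54. Hence [Q(α):Q] = φ(81) = 54.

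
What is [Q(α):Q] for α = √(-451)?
[Q(α):Q] = 2

[Q(α):Q] equals the degree of the minimal polynomial of α. Here α^2 = -451 and x^2 + 451 is irreducible (d = -451 is squarefree, ≠ 1, hence not a square), so deg(m_α) = 2. Thus [Q(α):Q] = 2.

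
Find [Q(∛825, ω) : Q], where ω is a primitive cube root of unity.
[Q(∛825, ω) : Q] = 6

[Q(∛825):Q] = 3 (min poly x^3 - 825, irreducible since 825 is not a perfect cube). [Q(ω):Q] = 2 (min poly x^2 + x + 1). Since Q(∛825) ⊂ R and ω ∉ R, we have ω ∉ Q(∛825), so x^2 + x + 1 remains irreducible over Q(∛825) and [Q(∛825, ω) : Q(∛825)] = 2. By the tower law, [Q(∛825, ω) : Q] = 3 · 2 = 6. (In fact Q(∛825, ω) is the splitting field of x^3 - 825 over Q.)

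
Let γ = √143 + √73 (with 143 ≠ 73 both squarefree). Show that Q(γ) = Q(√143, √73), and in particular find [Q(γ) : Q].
[Q(γ) : Q] = 4 (equivalently, Q(γ) = Q(√143, √73))

Obviously Q(γ) ⊆ Q(√143, √73), and [Q(√143, √73):Q] = 4 (since 143, 73 are distinct squarefree integers > 1 with 10439 not a perfect square). To show equality we compute the minimal polynomial of γ. From γ = √143 + √73: γ^2 = 143 + 2√(10439) + 73 = 216 + 2√(10439), so γ^2 - 216 = 2√(10439); squaring, (γ^2 - 216)^2 = 4·10439, i.e. γ^4 - 432γ^2 + 46656 - 41756 = 0, i.e. γ^4 - 432γ^2 + 4900 = 0. So γ is a root of x^4 - 432x^2 + 4900. This polynomial is irreducible over Q: it has no rational root (each ±√143 ± √73 is irrational), and any factorization into two quadratics over Q would force √(10439) ∈ Q (pairing opposite roots) or √143, √73 ∈ Q (other pairings), all impossible. Hence [Q(γ):Q] = 4 = [Q(√143, √73):Q], so Q(γ) = Q(√143, √73).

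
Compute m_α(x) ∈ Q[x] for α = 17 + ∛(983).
m_α(x) = x^3 - 51x^2 + 867x - 5896

Set β = α - 17 = ∛(983), so β^3 = 983. Then (α - 17)^3 - 983 = 0, i.e. α is a root of g(x) = (x - 17)^3 - 983 = x^3 - 51x^2 + 867x - 5896. Since g(x) = h(x - 17) where h(x) = x^3 - 983, and h is irreducible over Q (because 983 is not a perfect cube, so h has no rational root, and a monic cubic with no rational root is irreducible), g is also irreducible (irreducibility is preserved under the substitution x → x - 17). Hence m_α(x) = x^3 - 51x^2 + 867x - 5896.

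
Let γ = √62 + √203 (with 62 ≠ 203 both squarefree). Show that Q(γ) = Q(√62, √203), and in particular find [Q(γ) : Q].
[Q(γ) : Q] = 4 (equivalently, Q(γ) = Q(√62, √203))

Obviously Q(γ) ⊆ Q(√62, √203), and [Q(√62, √203):Q] = 4 (since 62, 203 are distinct squarefree integers > 1 with 12586 not a perfect square). To show equality we compute the minimal polynomial of γ. From γ = √62 + √203: γ^2 = 62 + 2√(12586) + 203 = 265 + 2√(12586), so γ^2 - 265 = 2√(12586); squaring, (γ^2 - 265)^2 = 4·12586, i.e. γ^4 - 530γ^2 + 70225 - 50344 = 0, i.e. γ^4 - 530γ^2 + 19881 = 0. So γ is a root of x^4 - 530x^2 + 19881. This polynomial is irreducible over Q: it has no rational root (each ±√62 ± √203 is irrational), and any factorization into two quadratics over Q would force √(12586) ∈ Q (pairing opposite roots) or √62, √203 ∈ Q (other pairings), all impossible. Hence [Q(γ):Q] = 4 = [Q(√62, √203):Q], so Q(γ) = Q(√62, √203).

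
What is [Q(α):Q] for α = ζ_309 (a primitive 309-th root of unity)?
[Q(α):Q] = 204

The minimal polynomial of ζ_309 over Q is the 309-th cyclotomic polynomial Φ_309(x), which is irreducible over Q and has degree φ(309) = 204. Hence [Q(α):Q] = φ(309) = 204.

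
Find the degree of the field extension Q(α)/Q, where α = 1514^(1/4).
[Q(α):Q] = 4

α is a root of x^4 - 1514. By Eisenstein's criterion at the prime p = 2 (which divides the constant term 1514 but p^2 = 4 does not, since 1514 is squarefree), x^4 - 1514 is irreducible over Q. Hence [Q(α):Q] = 4.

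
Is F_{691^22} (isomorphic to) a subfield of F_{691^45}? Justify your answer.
No: F_{691^22} is not a subfield of F_{691^45}

F_{p^m} embeds in F_{p^n} iff m | n. Here 22 ∤ 45 (since 45 = 2·22 + 1 with remainder 1 ≠ 0), so F_{691^22} is not a subfield of F_{691^45}. Equivalently: if it were, the tower law would give 22 = [F_{691^22}:F_691] dividing [F_{691^45}:F_691] = 45, contradiction.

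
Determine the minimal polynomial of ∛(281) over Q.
m_α(x) = x^3 - 281

α satisfies α^3 = 281, so x^3 - 281 annihilates α. By the rational root test, a rational root p/q (in lowest terms) of x^3 - 281 would satisfy p^3 = 281 q^3, forcing q = 1 and p^3 = 281; but 281 is not a perfect cube, contradiction. A monic cubic over Q with no rational root is irreducible (any nontrivial factorization would include a linear factor). Hence x^3 - 281 is the minimal polynomial of α, and in particular [Q(α):Q] = 3.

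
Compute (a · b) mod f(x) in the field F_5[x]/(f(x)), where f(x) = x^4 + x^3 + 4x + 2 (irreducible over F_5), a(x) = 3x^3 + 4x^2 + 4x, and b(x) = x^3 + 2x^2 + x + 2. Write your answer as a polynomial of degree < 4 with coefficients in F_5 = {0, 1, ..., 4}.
a · b ≡ 3x^3 + 3x^2 + 2x + 4 (mod f(x))

Multiply in F_5[x]: a(x)·b(x) = (3x^3 + 4x^2 + 4x)·(x^3 + 2x^2 + x + 2) = 3x^6 + 3x^3 + 2x^2 + 3x. This has degree ≥ 4, so divide by f(x) over F_5: 3x^6 + 3x^3 + 2x^2 + 3x = (3x^2 + 2x + 3)·(x^4 + x^3 + 4x + 2) + (3x^3 + 3x^2 + 2x + 4). Hence a·b ≡ 3x^3 + 3x^2 + 2x + 4 (mod f). (F_5[x]/(f) is a field with 5^4 = 625 elements since f is irreducible of degree 4.)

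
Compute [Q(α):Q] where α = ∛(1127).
[Q(α):Q] = 3

The minimal polynomial of α is x^3 - 1127, irreducible over Q since 1127 is not a perfect cube (so x^3 - 1127 has no rational root). Hence [Q(α):Q] = deg(m_α) = 3.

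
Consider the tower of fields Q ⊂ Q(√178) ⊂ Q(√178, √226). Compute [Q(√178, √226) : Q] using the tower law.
[Q(√178, √226) : Q] = 4

[Q(√178):Q] = 2 (min poly x^2 - 178, irreducible since 178 is squarefree > 1). For the top step, suppose √226 ∈ Q(√178), say √226 = c + d√178 with c, d ∈ Q. Squaring: 226 = c^2 + 178d^2 + 2cd√178. Since √178 ∉ Q this forces 2cd = 0. If d = 0 then √226 = c ∈ Q, contradicting 226 squarefree > 1. If c = 0 then 226 = 178d^2, so 178·226 = (178d)^2 is a perfect square in Q — but 178·226 = 40228 is not a perfect square (since 178 and 226 are distinct squarefree integers). Contradiction. Hence √226 ∉ Q(√178), so x^2 - 226 stays irreducible over Q(√178) and [Q(√178, √226) : Q(√178)] = 2. By the tower law, [Q(√178, √226) : Q] = 2 · 2 = 4.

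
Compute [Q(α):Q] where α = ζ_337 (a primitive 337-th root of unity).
[Q(α):Q] = 336

The minimal polynomial of ζ_337 over Q is the 337-th cyclotomic polynomial Φ_337(x), which is irreducible over Q and has degree φ(337) = 336. Hence [Q(α):Q] = φ(337) = 336.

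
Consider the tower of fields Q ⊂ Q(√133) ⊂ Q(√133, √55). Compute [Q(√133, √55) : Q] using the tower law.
[Q(√133, √55) : Q] = 4

[Q(√133):Q] = 2 (min poly x^2 - 133, irreducible since 133 is squarefree > 1). For the top step, suppose √55 ∈ Q(√133), say √55 = c + d√133 with c, d ∈ Q. Squaring: 55 = c^2 + 133d^2 + 2cd√133. Since √133 ∉ Q this forces 2cd = 0. If d = 0 then √55 = c ∈ Q, contradicting 55 squarefree > 1. If c = 0 then 55 = 133d^2, so 133·55 = (133d)^2 is a perfect square in Q — but 133·55 = 7315 is not a perfect square (since 133 and 55 are distinct squarefree integers). Contradiction. Hence √55 ∉ Q(√133), so x^2 - 55 stays irreducible over Q(√133) and [Q(√133, √55) : Q(√133)] = 2. By the tower law, [Q(√133, √55) : Q] = 2 · 2 = 4.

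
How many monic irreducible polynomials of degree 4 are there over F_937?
There are 192707171748 monic irreducible polynomials of degree 4 over F_937

Each element of F_{937^4} that lies in no proper subfield is a root of exactly one monic irreducible of degree 4 over F_937, and each such polynomial has 4 distinct roots in F_{937^4}. By Möbius inversion the count is N_937(4) = (1/4) Σ_{d|4} μ(4/d) · 937^d = (1/4)(μ(4)·937^1 + μ(2)·937^2 + μ(1)·937^4) = 770828686992/4 = 192707171748.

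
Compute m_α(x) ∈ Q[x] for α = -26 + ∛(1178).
m_α(x) = x^3 + 78x^2 + 2028x + 16398

Set β = α + 26 = ∛(1178), so β^3 = 1178. Then (α + 26)^3 - 1178 = 0, i.e. α is a root of g(x) = (x + 26)^3 - 1178 = x^3 + 78x^2 + 2028x + 16398. Since g(x) = h(x + 26) where h(x) = x^3 - 1178, and h is irreducible over Q (because 1178 is not a perfect cube, so h has no rational root, and a monic cubic with no rational root is irreducible), g is also irreducible (irreducibility is preserved under the substitution x → x + 26). Hence m_α(x) = x^3 + 78x^2 + 2028x + 16398.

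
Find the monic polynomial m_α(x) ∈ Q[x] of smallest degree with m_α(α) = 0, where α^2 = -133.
m_α(x) = x^2 + 133

α satisfies α^2 + 133 = 0, so x^2 + 133 annihilates α. Since d = -133 is squarefree and ≠ 1, it is not a perfect square in Q, so x^2 + 133 has no rational root and is therefore irreducible over Q (a degree-2 polynomial over a field is irreducible iff it has no root). Hence m_α(x) = x^2 + 133.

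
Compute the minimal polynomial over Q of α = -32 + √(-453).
m_α(x) = x^2 + 64x + 1477

From α + 32 = √(-453), squaring gives (α + 32)^2 = -453, i.e. α^2 + 64α + 1024 = -453, so α^2 + 64α + 1477 = 0. The discriminant of x^2 + 64x + 1477 is (64)^2 - 4·(1477) = 4096 - 5908 = -1812, and 4·(-453) is not a perfect square in Q since -453 is squarefree and ≠ 1. Hence x^2 + 64x + 1477 is irreducible over Q and is the minimal polynomial of α.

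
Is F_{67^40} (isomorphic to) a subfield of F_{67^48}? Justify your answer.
No: F_{67^40} is not a subfield of F_{67^48}

F_{p^m} embeds in F_{p^n} iff m | n. Here 40 ∤ 48 (since 48 = 1·40 + 8 with remainder 8 ≠ 0), so F_{67^40} is not a subfield of F_{67^48}. Equivalently: if it were, the tower law would give 40 = [F_{67^40}:F_67] dividing [F_{67^48}:F_67] = 48, contradiction.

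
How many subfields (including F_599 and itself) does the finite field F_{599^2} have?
F_{599^2} has 2 subfields

The subfields of F_{p^n} are exactly the fields F_{p^d} for d | n (each is the fixed field of the unique index-d subgroup of Gal(F_{p^n}/F_p) ≅ Z/nZ). The divisors of n = 2 are {1, 2}, giving 2 subfields: F_{599^1}, F_{599^2}.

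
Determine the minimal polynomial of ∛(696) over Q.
m_α(x) = x^3 - 696

α satisfies α^3 = 696, so x^3 - 696 annihilates α. By the rational root test, a rational root p/q (in lowest terms) of x^3 - 696 would satisfy p^3 = 696 q^3, forcing q = 1 and p^3 = 696; but 696 is not a perfect cube, contradiction. A monic cubic over Q with no rational root is irreducible (any nontrivial factorization would include a linear factor). Hence x^3 - 696 is the minimal polynomial of α, and in particular [Q(α):Q] = 3.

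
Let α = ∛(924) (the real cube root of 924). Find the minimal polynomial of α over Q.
m_α(x) = x^3 - 924

α satisfies α^3 = 924, so x^3 - 924 annihilates α. By the rational root test, a rational root p/q (in lowest terms) of x^3 - 924 would satisfy p^3 = 924 q^3, forcing q = 1 and p^3 = 924; but 924 is not a perfect cube, contradiction. A monic cubic over Q with no rational root is irreducible (any nontrivial factorization would include a linear factor). Hence x^3 - 924 is the minimal polynomial of α, and in particular [Q(α):Q] = 3.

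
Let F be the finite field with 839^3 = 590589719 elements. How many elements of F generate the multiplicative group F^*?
There are φ(590589718) = 294589680 primitive elements

F_q^* is cyclic of order q - 1 = 590589718. A cyclic group of order m has exactly φ(m) generators. Here m = 590589718 = 2 · 419 · 704761, so the number of primitive elements is φ(590589718) = 294589680.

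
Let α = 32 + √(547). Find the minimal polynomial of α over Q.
m_α(x) = x^2 - 64x + 477

From α - 32 = √(547), squaring gives (α - 32)^2 = 547, i.e. α^2 - 64α + 1024 = 547, so α^2 - 64α + 477 = 0. The discriminant of x^2 - 64x + 477 is (-64)^2 - 4·(477) = 4096 - 1908 = 2188, and 4·(547) is not a perfect square in Q since 547 is squarefree and ≠ 1. Hence x^2 - 64x + 477 is irreducible over Q and is the minimal polynomial of α.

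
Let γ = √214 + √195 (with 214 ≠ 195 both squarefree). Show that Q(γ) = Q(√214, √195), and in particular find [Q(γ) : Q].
[Q(γ) : Q] = 4 (equivalently, Q(γ) = Q(√214, √195))

Obviously Q(γ) ⊆ Q(√214, √195), and [Q(√214, √195):Q] = 4 (since 214, 195 are distinct squarefree integers > 1 with 41730 not a perfect square). To show equality we compute the minimal polynomial of γ. From γ = √214 + √195: γ^2 = 214 + 2√(41730) + 195 = 409 + 2√(41730), so γ^2 - 409 = 2√(41730); squaring, (γ^2 - 409)^2 = 4·41730, i.e. γ^4 - 818γ^2 + 167281 - 166920 = 0, i.e. γ^4 - 818γ^2 + 361 = 0. So γ is a root of x^4 - 818x^2 + 361. This polynomial is irreducible over Q: it has no rational root (each ±√214 ± √195 is irrational), and any factorization into two quadratics over Q would force √(41730) ∈ Q (pairing opposite roots) or √214, √195 ∈ Q (other pairings), all impossible. Hence [Q(γ):Q] = 4 = [Q(√214, √195):Q], so Q(γ) = Q(√214, √195).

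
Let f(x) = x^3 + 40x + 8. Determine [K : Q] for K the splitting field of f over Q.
[K : Q] = 6

By the rational root test, any rational root of the monic integer polynomial f(x) = x^3 + 40x + 8 must be an integer dividing the constant term 8, i.e. one of ±{1, 2, 4, 8}. Evaluating: f(1) = 49, f(-1) = -33, f(2) = 96, f(-2) = -80, f(4) = 232, f(-4) = -216, f(8) = 840, f(-8) = -824; none is 0, so f has no rational root and is therefore irreducible over Q (a cubic with no linear factor over a field is irreducible). For an irreducible cubic, the Galois group is A_3 or S_3 according as the discriminant disc(f) = -4a^3 - 27b^2 = -4·(40)^3 - 27·(8)^2 = -257728 is or is not a square in Q. Here disc(f) = -257728 is not a perfect square in Q, so the Galois group of f over Q is not contained in A_3 and must be all of S_3. The splitting field has degree |S_3| = 6 over Q, so [K : Q] = 6.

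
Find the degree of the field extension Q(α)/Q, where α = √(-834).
[Q(α):Q] = 2

[Q(α):Q] equals the degree of the minimal polynomial of α. Here α^2 = -834 and x^2 + 834 is irreducible (d = -834 is squarefree, ≠ 1, hence not a square), so deg(m_α) = 2. Thus [Q(α):Q] = 2.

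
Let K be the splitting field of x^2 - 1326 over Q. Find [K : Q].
[K : Q] = 2

f(x) = x^2 - 1326 factors as (x - √1326)(x + √1326). The splitting field is K = Q(√1326). Since 1326 is squarefree and > 1, it is not a perfect square, so x^2 - 1326 is irreducible over Q and [Q(√1326) : Q] = 2. Hence [K : Q] = 2.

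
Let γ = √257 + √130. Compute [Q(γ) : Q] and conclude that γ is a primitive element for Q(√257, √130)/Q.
[Q(γ) : Q] = 4 (equivalently, Q(γ) = Q(√257, √130))

Obviously Q(γ) ⊆ Q(√257, √130), and [Q(√257, √130):Q] = 4 (since 257, 130 are distinct squarefree integers > 1 with 33410 not a perfect square). To show equality we compute the minimal polynomial of γ. From γ = √257 + √130: γ^2 = 257 + 2√(33410) + 130 = 387 + 2√(33410), so γ^2 - 387 = 2√(33410); squaring, (γ^2 - 387)^2 = 4·33410, i.e. γ^4 - 774γ^2 + 149769 - 133640 = 0, i.e. γ^4 - 774γ^2 + 16129 = 0. So γ is a root of x^4 - 774x^2 + 16129. This polynomial is irreducible over Q: it has no rational root (each ±√257 ± √130 is irrational), and any factorization into two quadratics over Q would force √(33410) ∈ Q (pairing opposite roots) or √257, √130 ∈ Q (other pairings), all impossible. Hence [Q(γ):Q] = 4 = [Q(√257, √130):Q], so Q(γ) = Q(√257, √130).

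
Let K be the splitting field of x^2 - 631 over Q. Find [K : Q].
[K : Q] = 2

f(x) = x^2 - 631 factors as (x - √631)(x + √631). The splitting field is K = Q(√631). Since 631 is squarefree and > 1, it is not a perfect square, so x^2 - 631 is irreducible over Q and [Q(√631) : Q] = 2. Hence [K : Q] = 2.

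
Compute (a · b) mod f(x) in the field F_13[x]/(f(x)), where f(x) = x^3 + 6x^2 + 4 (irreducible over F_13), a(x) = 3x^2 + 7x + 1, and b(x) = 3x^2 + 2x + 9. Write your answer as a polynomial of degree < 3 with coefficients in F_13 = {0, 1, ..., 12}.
a · b ≡ 11x^2 + 3x (mod f(x))

Multiply in F_13[x]: a(x)·b(x) = (3x^2 + 7x + 1)·(3x^2 + 2x + 9) = 9x^4 + x^3 + 5x^2 + 9. This has degree ≥ 3, so divide by f(x) over F_13: 9x^4 + x^3 + 5x^2 + 9 = (9x + 12)·(x^3 + 6x^2 + 4) + (11x^2 + 3x). Hence a·b ≡ 11x^2 + 3x (mod f). (F_13[x]/(f) is a field with 13^3 = 2197 elements since f is irreducible of degree 3.)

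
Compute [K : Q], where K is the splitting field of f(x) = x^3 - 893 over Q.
[K : Q] = 6

The roots of x^3 - 893 are ∛893, ω∛893, ω^2∛893 where ω = e^(2πi/3) is a primitive cube root of unity, so K = Q(∛893, ω). Now [Q(∛893):Q] = 3 (since 893 is not a perfect cube, x^3 - 893 is irreducible) and [Q(ω):Q] = 2. Both 2 and 3 divide [K:Q], and [K:Q] ≤ 3·2 = 6, so [K:Q] = 6. (Equivalently: Q(∛893) ⊂ R but ω ∉ R, so [K : Q(∛893)] = 2.)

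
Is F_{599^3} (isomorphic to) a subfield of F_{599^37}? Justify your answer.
No: F_{599^3} is not a subfield of F_{599^37}

F_{p^m} embeds in F_{p^n} iff m | n. Here 3 ∤ 37 (since 37 = 12·3 + 1 with remainder 1 ≠ 0), so F_{599^3} is not a subfield of F_{599^37}. Equivalently: if it were, the tower law would give 3 = [F_{599^3}:F_599] dividing [F_{599^37}:F_599] = 37, contradiction.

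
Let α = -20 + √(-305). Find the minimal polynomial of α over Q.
m_α(x) = x^2 + 40x + 705

From α + 20 = √(-305), squaring gives (α + 20)^2 = -305, i.e. α^2 + 40α + 400 = -305, so α^2 + 40α + 705 = 0. The discriminant of x^2 + 40x + 705 is (40)^2 - 4·(705) = 1600 - 2820 = -1220, and 4·(-305) is not a perfect square in Q since -305 is squarefree and ≠ 1. Hence x^2 + 40x + 705 is irreducible over Q and is the minimal polynomial of α.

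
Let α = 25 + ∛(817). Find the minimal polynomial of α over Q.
m_α(x) = x^3 - 75x^2 + 1875x - 16442

Set β = α - 25 = ∛(817), so β^3 = 817. Then (α - 25)^3 - 817 = 0, i.e. α is a root of g(x) = (x - 25)^3 - 817 = x^3 - 75x^2 + 1875x - 16442. Since g(x) = h(x - 25) where h(x) = x^3 - 817, and h is irreducible over Q (because 817 is not a perfect cube, so h has no rational root, and a monic cubic with no rational root is irreducible), g is also irreducible (irreducibility is preserved under the substitution x → x - 25). Hence m_α(x) = x^3 - 75x^2 + 1875x - 16442.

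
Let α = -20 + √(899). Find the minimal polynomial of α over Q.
m_α(x) = x^2 + 40x - 499

From α + 20 = √(899), squaring gives (α + 20)^2 = 899, i.e. α^2 + 40α + 400 = 899, so α^2 + 40α - 499 = 0. The discriminant of x^2 + 40x - 499 is (40)^2 - 4·(-499) = 1600 + 1996 = 3596, and 4·(899) is not a perfect square in Q since 899 is squarefree and ≠ 1. Hence x^2 + 40x - 499 is irreducible over Q and is the minimal polynomial of α.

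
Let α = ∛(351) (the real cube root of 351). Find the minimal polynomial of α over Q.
m_α(x) = x^3 - 351

α satisfies α^3 = 351, so x^3 - 351 annihilates α. By the rational root test, a rational root p/q (in lowest terms) of x^3 - 351 would satisfy p^3 = 351 q^3, forcing q = 1 and p^3 = 351; but 351 is not a perfect cube, contradiction. A monic cubic over Q with no rational root is irreducible (any nontrivial factorization would include a linear factor). Hence x^3 - 351 is the minimal polynomial of α, and in particular [Q(α):Q] = 3.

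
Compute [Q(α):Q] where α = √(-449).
[Q(α):Q] = 2

[Q(α):Q] equals the degree of the minimal polynomial of α. Here α^2 = -449 and x^2 + 449 is irreducible (d = -449 is squarefree, ≠ 1, hence not a square), so deg(m_α) = 2. Thus [Q(α):Q] = 2.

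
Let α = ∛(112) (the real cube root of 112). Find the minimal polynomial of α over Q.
m_α(x) = x^3 - 112

α satisfies α^3 = 112, so x^3 - 112 annihilates α. By the rational root test, a rational root p/q (in lowest terms) of x^3 - 112 would satisfy p^3 = 112 q^3, forcing q = 1 and p^3 = 112; but 112 is not a perfect cube, contradiction. A monic cubic over Q with no rational root is irreducible (any nontrivial factorization would include a linear factor). Hence x^3 - 112 is the minimal polynomial of α, and in particular [Q(α):Q] = 3.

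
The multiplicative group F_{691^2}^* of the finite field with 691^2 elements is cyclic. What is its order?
|F_{691^2}^*| = 477480

F_{691^2} has 691^2 = 477481 elements; its multiplicative group consists of all nonzero elements, so |F_{691^2}^*| = 477481 - 1 = 477480. (It is cyclic since any finite subgroup of the multiplicative group of a field is cyclic.)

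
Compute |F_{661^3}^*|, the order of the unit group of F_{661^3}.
|F_{661^3}^*| = 288804780

F_{661^3} has 661^3 = 288804781 elements; its multiplicative group consists of all nonzero elements, so |F_{661^3}^*| = 288804781 - 1 = 288804780. (It is cyclic since any finite subgroup of the multiplicative group of a field is cyclic.)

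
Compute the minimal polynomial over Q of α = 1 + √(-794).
m_α(x) = x^2 - 2x + 795

From α - 1 = √(-794), squaring gives (α - 1)^2 = -794, i.e. α^2 - 2α + 1 = -794, so α^2 - 2α + 795 = 0. The discriminant of x^2 - 2x + 795 is (-2)^2 - 4·(795) = 4 - 3180 = -3176, and 4·(-794) is not a perfect square in Q since -794 is squarefree and ≠ 1. Hence x^2 - 2x + 795 is irreducible over Q and is the minimal polynomial of α.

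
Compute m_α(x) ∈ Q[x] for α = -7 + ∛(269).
m_α(x) = x^3 + 21x^2 + 147x + 74

Set β = α + 7 = ∛(269), so β^3 = 269. Then (α + 7)^3 - 269 = 0, i.e. α is a root of g(x) = (x + 7)^3 - 269 = x^3 + 21x^2 + 147x + 74. Since g(x) = h(x + 7) where h(x) = x^3 - 269, and h is irreducible over Q (because 269 is not a perfect cube, so h has no rational root, and a monic cubic with no rational root is irreducible), g is also irreducible (irreducibility is preserved under the substitution x → x + 7). Hence m_α(x) = x^3 + 21x^2 + 147x + 74.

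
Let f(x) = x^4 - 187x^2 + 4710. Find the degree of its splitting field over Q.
[K : Q] = 4

Solving the quadratic in x^2: x^2 = (187 ± √(187^2 - 4·4710))/2 = (187 ± √16129)/2 = (187 ± 127)/2, giving x^2 = 30 or x^2 = 157. So f(x) = (x^2 - 30)(x^2 - 157) and the roots of f are ±√30, ±√157. Hence the splitting field is K = Q(√30, √157). Since 30 and 157 are distinct squarefree integers > 1, their product 4710 is not a perfect square, so √157 ∉ Q(√30). By the tower law [K:Q] = [Q(√30,√157):Q(√30)] · [Q(√30):Q] = 2 · 2 = 4.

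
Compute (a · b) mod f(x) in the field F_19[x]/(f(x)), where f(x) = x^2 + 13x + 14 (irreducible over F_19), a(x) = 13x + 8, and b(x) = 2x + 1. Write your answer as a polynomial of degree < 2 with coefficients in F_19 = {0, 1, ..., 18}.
a · b ≡ 14x + 5 (mod f(x))

Multiply in F_19[x]: a(x)·b(x) = (13x + 8)·(2x + 1) = 7x^2 + 10x + 8. This has degree ≥ 2, so divide by f(x) over F_19: 7x^2 + 10x + 8 = (7)·(x^2 + 13x + 14) + (14x + 5). Hence a·b ≡ 14x + 5 (mod f). (F_19[x]/(f) is a field with 19^2 = 361 elements since f is irreducible of degree 2.)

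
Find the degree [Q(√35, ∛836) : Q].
[Q(√35, ∛836) : Q] = 6

Let L = Q(√35, ∛836). Since Q(√35) ⊂ L and [Q(√35):Q] = 2, the tower law gives 2 | [L:Q]. Likewise Q(∛836) ⊂ L with [Q(∛836):Q] = 3 (because 836 is not a perfect cube), so 3 | [L:Q]. As gcd(2,3) = 1, [L:Q] is divisible by 6. Conversely L is generated over Q by √35 and ∛836, so [L:Q] ≤ 2·3 = 6. Therefore [Q(√35, ∛836) : Q] = 6.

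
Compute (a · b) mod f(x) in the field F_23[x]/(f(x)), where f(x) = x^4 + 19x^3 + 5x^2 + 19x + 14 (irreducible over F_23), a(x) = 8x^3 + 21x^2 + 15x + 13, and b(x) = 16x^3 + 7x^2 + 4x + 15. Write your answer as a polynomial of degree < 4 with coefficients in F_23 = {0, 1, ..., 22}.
a · b ≡ 15x^3 + 12x^2 + 5x + 22 (mod f(x))

Multiply in F_23[x]: a(x)·b(x) = (8x^3 + 21x^2 + 15x + 13)·(16x^3 + 7x^2 + 4x + 15) = 13x^6 + x^5 + 5x^4 + 11x^3 + 6x^2 + x + 11. This has degree ≥ 4, so divide by f(x) over F_23: 13x^6 + x^5 + 5x^4 + 11x^3 + 6x^2 + x + 11 = (13x^2 + 7x + 14)·(x^4 + 19x^3 + 5x^2 + 19x + 14) + (15x^3 + 12x^2 + 5x + 22). Hence a·b ≡ 15x^3 + 12x^2 + 5x + 22 (mod f). (F_23[x]/(f) is a field with 23^4 = 279841 elements since f is irreducible of degree 4.)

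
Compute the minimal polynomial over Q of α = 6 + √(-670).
m_α(x) = x^2 - 12x + 706

From α - 6 = √(-670), squaring gives (α - 6)^2 = -670, i.e. α^2 - 12α + 36 = -670, so α^2 - 12α + 706 = 0. The discriminant of x^2 - 12x + 706 is (-12)^2 - 4·(706) = 144 - 2824 = -2680, and 4·(-670) is not a perfect square in Q since -670 is squarefree and ≠ 1. Hence x^2 - 12x + 706 is irreducible over Q and is the minimal polynomial of α.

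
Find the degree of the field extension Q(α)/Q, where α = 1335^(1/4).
[Q(α):Q] = 4

α is a root of x^4 - 1335. By Eisenstein's criterion at the prime p = 3 (which divides the constant term 1335 but p^2 = 9 does not, since 1335 is squarefree), x^4 - 1335 is irreducible over Q. Hence [Q(α):Q] = 4.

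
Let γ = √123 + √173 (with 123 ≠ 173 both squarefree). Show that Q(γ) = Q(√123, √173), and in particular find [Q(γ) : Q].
[Q(γ) : Q] = 4 (equivalently, Q(γ) = Q(√123, √173))

Obviously Q(γ) ⊆ Q(√123, √173), and [Q(√123, √173):Q] = 4 (since 123, 173 are distinct squarefree integers > 1 with 21279 not a perfect square). To show equality we compute the minimal polynomial of γ. From γ = √123 + √173: γ^2 = 123 + 2√(21279) + 173 = 296 + 2√(21279), so γ^2 - 296 = 2√(21279); squaring, (γ^2 - 296)^2 = 4·21279, i.e. γ^4 - 592γ^2 + 87616 - 85116 = 0, i.e. γ^4 - 592γ^2 + 2500 = 0. So γ is a root of x^4 - 592x^2 + 2500. This polynomial is irreducible over Q: it has no rational root (each ±√123 ± √173 is irrational), and any factorization into two quadratics over Q would force √(21279) ∈ Q (pairing opposite roots) or √123, √173 ∈ Q (other pairings), all impossible. Hence [Q(γ):Q] = 4 = [Q(√123, √173):Q], so Q(γ) = Q(√123, √173).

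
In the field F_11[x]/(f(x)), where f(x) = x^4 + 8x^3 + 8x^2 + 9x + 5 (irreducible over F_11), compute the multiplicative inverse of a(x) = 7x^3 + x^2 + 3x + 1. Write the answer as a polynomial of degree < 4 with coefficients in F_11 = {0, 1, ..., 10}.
a(x)^(-1) ≡ 3x^3 + 3x^2 + 9 (mod f(x))

Since f is irreducible over F_11, F_11[x]/(f) is a field and a(x) ≠ 0 has an inverse. Apply the extended Euclidean algorithm to f(x) and a(x) in F_11[x]: f(x) = (8x)·a(x) + (6x^2 + x + 5);  a(x) = (3x + 7)·(6x^2 + x + 5) + (3x + 10);  (6x^2 + x + 5) = (2x + 1)·(3x + 10) + (6). The last nonzero remainder is the constant 6 = gcd(f, a) in F_11. Back-substituting through the division chain expresses 6 = s(x)·a(x) + t(x)·f(x) with s(x) ≡ 7x^3 + 7x^2 + 10 (mod f), so (7x^3 + 7x^2 + 10)·a(x) ≡ 6 (mod f). Multiplying by 6^(-1) ≡ 2 in F_11 gives a(x)^(-1) ≡ 2·(7x^3 + 7x^2 + 10) ≡ 3x^3 + 3x^2 + 9 (mod f). Check: (7x^3 + x^2 + 3x + 1)·(3x^3 + 3x^2 + 9) = 10x^6 + 2x^5 + x^4 + 9x^3 + x^2 + 5x + 9 ≡ 1 (mod x^4 + 8x^3 + 8x^2 + 9x + 5).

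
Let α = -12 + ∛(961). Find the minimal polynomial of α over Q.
m_α(x) = x^3 + 36x^2 + 432x + 767

Set β = α + 12 = ∛(961), so β^3 = 961. Then (α + 12)^3 - 961 = 0, i.e. α is a root of g(x) = (x + 12)^3 - 961 = x^3 + 36x^2 + 432x + 767. Since g(x) = h(x + 12) where h(x) = x^3 - 961, and h is irreducible over Q (because 961 is not a perfect cube, so h has no rational root, and a monic cubic with no rational root is irreducible), g is also irreducible (irreducibility is preserved under the substitution x → x + 12). Hence m_α(x) = x^3 + 36x^2 + 432x + 767.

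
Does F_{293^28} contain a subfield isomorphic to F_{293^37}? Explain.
No: F_{293^37} is not a subfield of F_{293^28}

F_{p^m} embeds in F_{p^n} iff m | n. Here 37 ∤ 28 (since 28 = 0·37 + 28 with remainder 28 ≠ 0), so F_{293^37} is not a subfield of F_{293^28}. Equivalently: if it were, the tower law would give 37 = [F_{293^37}:F_293] dividing [F_{293^28}:F_293] = 28, contradiction.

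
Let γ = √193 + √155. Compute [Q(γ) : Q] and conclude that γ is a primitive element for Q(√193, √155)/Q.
[Q(γ) : Q] = 4 (equivalently, Q(γ) = Q(√193, √155))

Obviously Q(γ) ⊆ Q(√193, √155), and [Q(√193, √155):Q] = 4 (since 193, 155 are distinct squarefree integers > 1 with 29915 not a perfect square). To show equality we compute the minimal polynomial of γ. From γ = √193 + √155: γ^2 = 193 + 2√(29915) + 155 = 348 + 2√(29915), so γ^2 - 348 = 2√(29915); squaring, (γ^2 - 348)^2 = 4·29915, i.e. γ^4 - 696γ^2 + 121104 - 119660 = 0, i.e. γ^4 - 696γ^2 + 1444 = 0. So γ is a root of x^4 - 696x^2 + 1444. This polynomial is irreducible over Q: it has no rational root (each ±√193 ± √155 is irrational), and any factorization into two quadratics over Q would force √(29915) ∈ Q (pairing opposite roots) or √193, √155 ∈ Q (other pairings), all impossible. Hence [Q(γ):Q] = 4 = [Q(√193, √155):Q], so Q(γ) = Q(√193, √155).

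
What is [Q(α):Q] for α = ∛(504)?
[Q(α):Q] = 3

The minimal polynomial of α is x^3 - 504, irreducible over Q since 504 is not a perfect cube (so x^3 - 504 has no rational root). Hence [Q(α):Q] = deg(m_α) = 3.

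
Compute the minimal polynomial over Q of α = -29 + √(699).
m_α(x) = x^2 + 58x + 142

From α + 29 = √(699), squaring gives (α + 29)^2 = 699, i.e. α^2 + 58α + 841 = 699, so α^2 + 58α + 142 = 0. The discriminant of x^2 + 58x + 142 is (58)^2 - 4·(142) = 3364 - 568 = 2796, and 4·(699) is not a perfect square in Q since 699 is squarefree and ≠ 1. Hence x^2 + 58x + 142 is irreducible over Q and is the minimal polynomial of α.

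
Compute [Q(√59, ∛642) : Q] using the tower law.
[Q(√59, ∛642) : Q] = 6

Let L = Q(√59, ∛642). Since Q(√59) ⊂ L and [Q(√59):Q] = 2, the tower law gives 2 | [L:Q]. Likewise Q(∛642) ⊂ L with [Q(∛642):Q] = 3 (because 642 is not a perfect cube), so 3 | [L:Q]. As gcd(2,3) = 1, [L:Q] is divisible by 6. Conversely L is generated over Q by √59 and ∛642, so [L:Q] ≤ 2·3 = 6. Therefore [Q(√59, ∛642) : Q] = 6.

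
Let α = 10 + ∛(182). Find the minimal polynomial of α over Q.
m_α(x) = x^3 - 30x^2 + 300x - 1182

Set β = α - 10 = ∛(182), so β^3 = 182. Then (α - 10)^3 - 182 = 0, i.e. α is a root of g(x) = (x - 10)^3 - 182 = x^3 - 30x^2 + 300x - 1182. Since g(x) = h(x - 10) where h(x) = x^3 - 182, and h is irreducible over Q (because 182 is not a perfect cube, so h has no rational root, and a monic cubic with no rational root is irreducible), g is also irreducible (irreducibility is preserved under the substitution x → x - 10). Hence m_α(x) = x^3 - 30x^2 + 300x - 1182.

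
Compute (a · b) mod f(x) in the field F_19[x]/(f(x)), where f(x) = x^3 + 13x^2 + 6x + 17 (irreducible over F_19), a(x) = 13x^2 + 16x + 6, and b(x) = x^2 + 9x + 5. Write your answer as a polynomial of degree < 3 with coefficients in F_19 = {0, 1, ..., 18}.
a · b ≡ 16x^2 + 15x + 15 (mod f(x))

Multiply in F_19[x]: a(x)·b(x) = (13x^2 + 16x + 6)·(x^2 + 9x + 5) = 13x^4 + 6x^2 + x + 11. This has degree ≥ 3, so divide by f(x) over F_19: 13x^4 + 6x^2 + x + 11 = (13x + 2)·(x^3 + 13x^2 + 6x + 17) + (16x^2 + 15x + 15). Hence a·b ≡ 16x^2 + 15x + 15 (mod f). (F_19[x]/(f) is a field with 19^3 = 6859 elements since f is irreducible of degree 3.)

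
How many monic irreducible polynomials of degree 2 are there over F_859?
There are 368511 monic irreducible polynomials of degree 2 over F_859

Each element of F_{859^2} that lies in no proper subfield is a root of exactly one monic irreducible of degree 2 over F_859, and each such polynomial has 2 distinct roots in F_{859^2}. By Möbius inversion the count is N_859(2) = (1/2) Σ_{d|2} μ(2/d) · 859^d = (1/2)(μ(2)·859^1 + μ(1)·859^2) = 737022/2 = 368511.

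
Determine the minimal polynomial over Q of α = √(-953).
m_α(x) = x^2 + 953

α satisfies α^2 + 953 = 0, so x^2 + 953 annihilates α. Since d = -953 is squarefree and ≠ 1, it is not a perfect square in Q, so x^2 + 953 has no rational root and is therefore irreducible over Q (a degree-2 polynomial over a field is irreducible iff it has no root). Hence m_α(x) = x^2 + 953.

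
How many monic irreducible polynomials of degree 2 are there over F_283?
There are 39903 monic irreducible polynomials of degree 2 over F_283

Each element of F_{283^2} that lies in no proper subfield is a root of exactly one monic irreducible of degree 2 over F_283, and each such polynomial has 2 distinct roots in F_{283^2}. By Möbius inversion the count is N_283(2) = (1/2) Σ_{d|2} μ(2/d) · 283^d = (1/2)(μ(2)·283^1 + μ(1)·283^2) = 79806/2 = 39903.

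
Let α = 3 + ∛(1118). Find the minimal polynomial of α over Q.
m_α(x) = x^3 - 9x^2 + 27x - 1145

Set β = α - 3 = ∛(1118), so β^3 = 1118. Then (α - 3)^3 - 1118 = 0, i.e. α is a root of g(x) = (x - 3)^3 - 1118 = x^3 - 9x^2 + 27x - 1145. Since g(x) = h(x - 3) where h(x) = x^3 - 1118, and h is irreducible over Q (because 1118 is not a perfect cube, so h has no rational root, and a monic cubic with no rational root is irreducible), g is also irreducible (irreducibility is preserved under the substitution x → x - 3). Hence m_α(x) = x^3 - 9x^2 + 27x - 1145.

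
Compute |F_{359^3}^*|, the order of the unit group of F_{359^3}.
|F_{359^3}^*| = 46268278

F_{359^3} has 359^3 = 46268279 elements; its multiplicative group consists of all nonzero elements, so |F_{359^3}^*| = 46268279 - 1 = 46268278. (It is cyclic since any finite subgroup of the multiplicative group of a field is cyclic.)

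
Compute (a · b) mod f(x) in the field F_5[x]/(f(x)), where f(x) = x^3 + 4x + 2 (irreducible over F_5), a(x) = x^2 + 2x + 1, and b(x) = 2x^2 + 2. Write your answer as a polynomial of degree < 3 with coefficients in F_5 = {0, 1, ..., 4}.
a · b ≡ x^2 + 4x + 4 (mod f(x))

Multiply in F_5[x]: a(x)·b(x) = (x^2 + 2x + 1)·(2x^2 + 2) = 2x^4 + 4x^3 + 4x^2 + 4x + 2. This has degree ≥ 3, so divide by f(x) over F_5: 2x^4 + 4x^3 + 4x^2 + 4x + 2 = (2x + 4)·(x^3 + 4x + 2) + (x^2 + 4x + 4). Hence a·b ≡ x^2 + 4x + 4 (mod f). (F_5[x]/(f) is a field with 5^3 = 125 elements since f is irreducible of degree 3.)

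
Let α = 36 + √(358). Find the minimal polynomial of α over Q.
m_α(x) = x^2 - 72x + 938

From α - 36 = √(358), squaring gives (α - 36)^2 = 358, i.e. α^2 - 72α + 1296 = 358, so α^2 - 72α + 938 = 0. The discriminant of x^2 - 72x + 938 is (-72)^2 - 4·(938) = 5184 - 3752 = 1432, and 4·(358) is not a perfect square in Q since 358 is squarefree and ≠ 1. Hence x^2 - 72x + 938 is irreducible over Q and is the minimal polynomial of α.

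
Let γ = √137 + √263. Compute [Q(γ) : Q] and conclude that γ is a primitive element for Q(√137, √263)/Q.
[Q(γ) : Q] = 4 (equivalently, Q(γ) = Q(√137, √263))

Obviously Q(γ) ⊆ Q(√137, √263), and [Q(√137, √263):Q] = 4 (since 137, 263 are distinct squarefree integers > 1 with 36031 not a perfect square). To show equality we compute the minimal polynomial of γ. From γ = √137 + √263: γ^2 = 137 + 2√(36031) + 263 = 400 + 2√(36031), so γ^2 - 400 = 2√(36031); squaring, (γ^2 - 400)^2 = 4·36031, i.e. γ^4 - 800γ^2 + 160000 - 144124 = 0, i.e. γ^4 - 800γ^2 + 15876 = 0. So γ is a root of x^4 - 800x^2 + 15876. This polynomial is irreducible over Q: it has no rational root (each ±√137 ± √263 is irrational), and any factorization into two quadratics over Q would force √(36031) ∈ Q (pairing opposite roots) or √137, √263 ∈ Q (other pairings), all impossible. Hence [Q(γ):Q] = 4 = [Q(√137, √263):Q], so Q(γ) = Q(√137, √263).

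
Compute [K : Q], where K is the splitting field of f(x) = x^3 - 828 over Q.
[K : Q] = 6

The roots of x^3 - 828 are ∛828, ω∛828, ω^2∛828 where ω = e^(2πi/3) is a primitive cube root of unity, so K = Q(∛828, ω). Now [Q(∛828):Q] = 3 (since 828 is not a perfect cube, x^3 - 828 is irreducible) and [Q(ω):Q] = 2. Both 2 and 3 divide [K:Q], and [K:Q] ≤ 3·2 = 6, so [K:Q] = 6. (Equivalently: Q(∛828) ⊂ R but ω ∉ R, so [K : Q(∛828)] = 2.)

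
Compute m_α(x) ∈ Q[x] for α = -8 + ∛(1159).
m_α(x) = x^3 + 24x^2 + 192x - 647

Set β = α + 8 = ∛(1159), so β^3 = 1159. Then (α + 8)^3 - 1159 = 0, i.e. α is a root of g(x) = (x + 8)^3 - 1159 = x^3 + 24x^2 + 192x - 647. Since g(x) = h(x + 8) where h(x) = x^3 - 1159, and h is irreducible over Q (because 1159 is not a perfect cube, so h has no rational root, and a monic cubic with no rational root is irreducible), g is also irreducible (irreducibility is preserved under the substitution x → x + 8). Hence m_α(x) = x^3 + 24x^2 + 192x - 647.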